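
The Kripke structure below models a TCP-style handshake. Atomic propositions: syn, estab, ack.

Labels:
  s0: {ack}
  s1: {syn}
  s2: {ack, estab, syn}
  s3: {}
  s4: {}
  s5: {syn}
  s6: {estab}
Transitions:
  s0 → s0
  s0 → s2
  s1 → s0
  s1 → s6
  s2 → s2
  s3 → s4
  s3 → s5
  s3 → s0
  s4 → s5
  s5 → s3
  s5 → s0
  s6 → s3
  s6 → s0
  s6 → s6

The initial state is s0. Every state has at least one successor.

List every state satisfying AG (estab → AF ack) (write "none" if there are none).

{s0, s2, s3, s4, s5}

States satisfying estab → AF ack: {s0, s1, s2, s3, s4, s5}.
States satisfying AG (estab → AF ack): {s0, s2, s3, s4, s5}.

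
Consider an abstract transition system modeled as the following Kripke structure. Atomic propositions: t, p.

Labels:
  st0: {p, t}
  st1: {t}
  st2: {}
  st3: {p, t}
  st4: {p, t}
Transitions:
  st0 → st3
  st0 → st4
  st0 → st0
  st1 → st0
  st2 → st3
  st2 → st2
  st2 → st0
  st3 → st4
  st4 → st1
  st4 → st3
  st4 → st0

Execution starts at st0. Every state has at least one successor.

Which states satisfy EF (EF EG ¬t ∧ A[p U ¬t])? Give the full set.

States satisfying EF EG ¬t ∧ A[p U ¬t]: {st2}.
States satisfying EF (EF EG ¬t ∧ A[p U ¬t]): {st2}.

{st2}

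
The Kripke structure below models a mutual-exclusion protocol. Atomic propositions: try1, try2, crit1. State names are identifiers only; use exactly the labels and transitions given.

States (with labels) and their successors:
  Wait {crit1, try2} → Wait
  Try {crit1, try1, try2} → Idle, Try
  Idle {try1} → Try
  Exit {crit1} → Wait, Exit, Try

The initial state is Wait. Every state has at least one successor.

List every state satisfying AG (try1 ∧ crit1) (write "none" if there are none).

States satisfying try1 ∧ crit1: {Try}.
States satisfying AG (try1 ∧ crit1): ∅.

none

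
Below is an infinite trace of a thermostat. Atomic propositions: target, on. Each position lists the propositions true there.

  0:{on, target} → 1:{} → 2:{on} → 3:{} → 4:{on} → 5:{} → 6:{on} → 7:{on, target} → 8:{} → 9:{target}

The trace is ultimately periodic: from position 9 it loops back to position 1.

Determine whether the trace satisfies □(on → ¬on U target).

on → ¬on U target must hold at every position from 0 onward. It fails at position 2, so □(on → ¬on U target) is false.
Positions where on holds: 0, 2, 4, 6, 7.
Check ¬on U target at each: 0→ok, 2→fails, 4→fails, 6→fails, 7→ok.

Violated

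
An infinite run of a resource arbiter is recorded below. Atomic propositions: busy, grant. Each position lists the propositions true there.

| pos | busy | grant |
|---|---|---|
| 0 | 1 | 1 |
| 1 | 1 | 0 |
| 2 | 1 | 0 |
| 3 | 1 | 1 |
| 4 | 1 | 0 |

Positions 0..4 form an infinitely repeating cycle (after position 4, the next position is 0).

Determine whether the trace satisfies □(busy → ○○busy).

Yes

busy → ○○busy holds at every position 0..4, and those are all positions ever visited, so □(busy → ○○busy) holds.
Positions where busy holds: 0, 1, 2, 3, 4.
Check ○○busy at each: 0→ok, 1→ok, 2→ok, 3→ok, 4→ok.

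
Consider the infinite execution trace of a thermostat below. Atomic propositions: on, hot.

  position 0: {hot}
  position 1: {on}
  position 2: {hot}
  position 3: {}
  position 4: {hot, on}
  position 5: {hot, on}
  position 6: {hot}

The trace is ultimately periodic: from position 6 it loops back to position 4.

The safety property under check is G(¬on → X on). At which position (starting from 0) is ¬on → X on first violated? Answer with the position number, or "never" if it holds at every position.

2

Check ¬on → X on at each position in order: 0 ✓, 1 ✓.
At position 2 the labels are {hot} and the next position 3 has {}, so ¬on → X on is false there. This is the first violation.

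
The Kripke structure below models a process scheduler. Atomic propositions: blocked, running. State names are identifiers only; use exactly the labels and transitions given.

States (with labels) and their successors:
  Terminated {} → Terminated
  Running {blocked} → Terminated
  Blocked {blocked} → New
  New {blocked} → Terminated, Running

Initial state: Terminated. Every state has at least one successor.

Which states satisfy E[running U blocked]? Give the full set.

States satisfying running: ∅.
States satisfying blocked: {Running, Blocked, New}.
States satisfying E[running U blocked]: {Running, Blocked, New}.

{Running, Blocked, New}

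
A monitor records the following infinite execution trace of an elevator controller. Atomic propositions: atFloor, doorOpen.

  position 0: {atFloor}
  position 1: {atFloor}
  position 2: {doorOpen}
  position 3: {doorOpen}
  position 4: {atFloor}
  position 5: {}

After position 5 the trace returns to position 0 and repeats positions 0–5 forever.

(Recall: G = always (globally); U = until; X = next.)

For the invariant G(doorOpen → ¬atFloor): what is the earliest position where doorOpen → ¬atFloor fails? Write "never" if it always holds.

doorOpen → ¬atFloor holds at every position 0..5, and those are all the positions the trace ever visits, so the invariant G(doorOpen → ¬atFloor) is never violated.

never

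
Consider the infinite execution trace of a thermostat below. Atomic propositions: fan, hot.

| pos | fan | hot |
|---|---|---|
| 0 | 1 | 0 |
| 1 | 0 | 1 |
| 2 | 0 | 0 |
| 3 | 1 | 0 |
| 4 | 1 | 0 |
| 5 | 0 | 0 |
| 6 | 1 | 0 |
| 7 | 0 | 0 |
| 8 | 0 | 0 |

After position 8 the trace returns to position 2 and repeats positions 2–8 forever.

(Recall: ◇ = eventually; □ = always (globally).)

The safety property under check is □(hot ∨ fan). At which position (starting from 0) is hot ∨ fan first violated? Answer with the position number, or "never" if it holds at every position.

2

Check hot ∨ fan at each position in order: 0 ✓, 1 ✓.
At position 2 the labels are {}, so hot ∨ fan is false there. This is the first violation.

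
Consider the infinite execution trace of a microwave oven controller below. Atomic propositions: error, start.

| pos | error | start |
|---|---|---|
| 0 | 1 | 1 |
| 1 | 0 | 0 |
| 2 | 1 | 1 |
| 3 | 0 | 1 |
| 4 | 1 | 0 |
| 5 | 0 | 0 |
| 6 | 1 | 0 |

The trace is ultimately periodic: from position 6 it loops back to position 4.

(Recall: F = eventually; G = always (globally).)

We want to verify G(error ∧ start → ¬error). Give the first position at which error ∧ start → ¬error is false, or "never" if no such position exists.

0

At position 0 the labels are {error, start}, so error ∧ start → ¬error is false there. This is the first violation.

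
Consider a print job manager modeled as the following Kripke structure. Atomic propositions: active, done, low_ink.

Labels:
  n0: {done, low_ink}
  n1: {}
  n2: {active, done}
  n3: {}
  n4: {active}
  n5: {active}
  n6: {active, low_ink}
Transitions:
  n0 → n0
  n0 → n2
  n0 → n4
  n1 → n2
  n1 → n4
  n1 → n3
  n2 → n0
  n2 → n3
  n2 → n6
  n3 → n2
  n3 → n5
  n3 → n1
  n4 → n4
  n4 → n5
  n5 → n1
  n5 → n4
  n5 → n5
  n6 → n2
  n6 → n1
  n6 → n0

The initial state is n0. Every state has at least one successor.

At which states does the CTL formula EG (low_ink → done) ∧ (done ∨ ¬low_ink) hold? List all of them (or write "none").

{n0, n1, n2, n3, n4, n5}

States satisfying low_ink → done: {n0, n1, n2, n3, n4, n5}.
States satisfying EG (low_ink → done): {n0, n1, n2, n3, n4, n5}.
States satisfying ¬low_ink: {n1, n2, n3, n4, n5}.
States satisfying done ∨ ¬low_ink: {n0, n1, n2, n3, n4, n5}.
States satisfying EG (low_ink → done) ∧ (done ∨ ¬low_ink): {n0, n1, n2, n3, n4, n5}.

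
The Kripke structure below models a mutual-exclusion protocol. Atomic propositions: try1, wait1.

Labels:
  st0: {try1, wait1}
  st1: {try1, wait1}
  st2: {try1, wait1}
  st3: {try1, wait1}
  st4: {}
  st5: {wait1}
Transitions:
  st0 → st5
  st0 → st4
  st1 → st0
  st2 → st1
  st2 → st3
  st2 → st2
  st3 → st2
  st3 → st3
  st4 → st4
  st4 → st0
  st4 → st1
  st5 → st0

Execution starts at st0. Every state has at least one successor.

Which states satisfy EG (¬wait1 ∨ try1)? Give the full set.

{st0, st1, st2, st3, st4}

States satisfying ¬wait1 ∨ try1: {st0, st1, st2, st3, st4}.
States satisfying EG (¬wait1 ∨ try1): {st0, st1, st2, st3, st4}.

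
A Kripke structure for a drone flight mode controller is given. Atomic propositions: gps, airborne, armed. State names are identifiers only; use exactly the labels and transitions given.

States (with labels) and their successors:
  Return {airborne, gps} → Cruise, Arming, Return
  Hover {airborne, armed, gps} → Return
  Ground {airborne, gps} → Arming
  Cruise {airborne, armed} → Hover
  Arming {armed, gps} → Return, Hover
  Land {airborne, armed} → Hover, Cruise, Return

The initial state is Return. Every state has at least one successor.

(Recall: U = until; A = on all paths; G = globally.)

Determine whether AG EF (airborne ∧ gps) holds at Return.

States satisfying EF (airborne ∧ gps): {Return, Hover, Ground, Cruise, Arming, Land}.
States satisfying AG EF (airborne ∧ gps): {Return, Hover, Ground, Cruise, Arming, Land}.
Every state reachable from Return satisfies EF (airborne ∧ gps).
Return ∈ Sat(AG EF (airborne ∧ gps)).

Satisfied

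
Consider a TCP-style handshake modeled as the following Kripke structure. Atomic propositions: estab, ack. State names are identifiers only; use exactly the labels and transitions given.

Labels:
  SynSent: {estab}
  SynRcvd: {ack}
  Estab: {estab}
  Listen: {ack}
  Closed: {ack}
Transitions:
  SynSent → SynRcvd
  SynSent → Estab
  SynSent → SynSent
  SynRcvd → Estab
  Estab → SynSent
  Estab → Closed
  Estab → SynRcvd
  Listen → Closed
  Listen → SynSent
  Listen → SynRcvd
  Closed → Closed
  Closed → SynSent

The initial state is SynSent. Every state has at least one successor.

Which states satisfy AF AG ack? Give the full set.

States satisfying AG ack: ∅.
States satisfying AF AG ack: ∅.

none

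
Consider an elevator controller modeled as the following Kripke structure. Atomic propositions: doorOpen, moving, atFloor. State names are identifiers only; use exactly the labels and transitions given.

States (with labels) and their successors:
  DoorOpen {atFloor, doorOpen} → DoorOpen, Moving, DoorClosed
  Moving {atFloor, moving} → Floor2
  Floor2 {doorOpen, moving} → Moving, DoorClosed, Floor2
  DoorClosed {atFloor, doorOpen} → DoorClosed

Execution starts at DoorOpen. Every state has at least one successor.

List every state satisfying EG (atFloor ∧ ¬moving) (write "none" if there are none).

{DoorOpen, DoorClosed}

States satisfying atFloor ∧ ¬moving: {DoorOpen, DoorClosed}.
States satisfying EG (atFloor ∧ ¬moving): {DoorOpen, DoorClosed}.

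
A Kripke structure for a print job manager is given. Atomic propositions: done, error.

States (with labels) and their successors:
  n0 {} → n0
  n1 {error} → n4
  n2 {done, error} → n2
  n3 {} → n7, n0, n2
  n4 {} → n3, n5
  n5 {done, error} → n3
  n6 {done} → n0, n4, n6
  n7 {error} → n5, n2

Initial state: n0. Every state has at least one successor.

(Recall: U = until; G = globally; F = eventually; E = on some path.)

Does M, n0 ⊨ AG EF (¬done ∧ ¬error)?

Holds

States satisfying EF (¬done ∧ ¬error): {n0, n1, n3, n4, n5, n6, n7}.
States satisfying AG EF (¬done ∧ ¬error): {n0}.
Every state reachable from n0 satisfies EF (¬done ∧ ¬error).
n0 ∈ Sat(AG EF (¬done ∧ ¬error)).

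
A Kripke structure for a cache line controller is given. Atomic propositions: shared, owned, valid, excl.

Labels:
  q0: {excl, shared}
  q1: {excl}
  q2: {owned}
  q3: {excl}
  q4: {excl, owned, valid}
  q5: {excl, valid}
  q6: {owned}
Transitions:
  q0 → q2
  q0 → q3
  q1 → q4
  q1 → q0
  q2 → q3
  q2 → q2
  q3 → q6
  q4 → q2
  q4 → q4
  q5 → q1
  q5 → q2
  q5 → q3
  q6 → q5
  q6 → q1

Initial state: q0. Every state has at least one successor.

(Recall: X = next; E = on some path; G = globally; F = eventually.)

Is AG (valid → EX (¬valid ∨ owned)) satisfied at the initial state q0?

States satisfying valid → EX (¬valid ∨ owned): {q0, q1, q2, q3, q4, q5, q6}.
States satisfying AG (valid → EX (¬valid ∨ owned)): {q0, q1, q2, q3, q4, q5, q6}.
Every state reachable from q0 satisfies valid → EX (¬valid ∨ owned).
q0 ∈ Sat(AG (valid → EX (¬valid ∨ owned))).

Yes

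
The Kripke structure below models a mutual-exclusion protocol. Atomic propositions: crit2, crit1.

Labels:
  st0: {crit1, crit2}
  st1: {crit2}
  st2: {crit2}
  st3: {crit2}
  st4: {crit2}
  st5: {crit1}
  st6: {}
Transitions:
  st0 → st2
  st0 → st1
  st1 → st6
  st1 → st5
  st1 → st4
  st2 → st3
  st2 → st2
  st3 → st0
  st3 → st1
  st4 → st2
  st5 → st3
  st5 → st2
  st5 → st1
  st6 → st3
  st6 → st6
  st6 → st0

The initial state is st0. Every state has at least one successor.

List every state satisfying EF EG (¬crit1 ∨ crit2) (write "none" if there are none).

States satisfying EG (¬crit1 ∨ crit2): {st0, st1, st2, st3, st4, st6}.
States satisfying EF EG (¬crit1 ∨ crit2): {st0, st1, st2, st3, st4, st5, st6}.

{st0, st1, st2, st3, st4, st5, st6}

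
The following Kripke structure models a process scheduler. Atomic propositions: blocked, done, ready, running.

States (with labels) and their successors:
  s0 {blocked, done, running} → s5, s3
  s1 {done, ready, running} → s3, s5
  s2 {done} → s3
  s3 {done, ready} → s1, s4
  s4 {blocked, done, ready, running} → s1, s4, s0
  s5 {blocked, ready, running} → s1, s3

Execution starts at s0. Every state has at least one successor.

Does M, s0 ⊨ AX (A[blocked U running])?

States satisfying A[blocked U running]: {s0, s1, s4, s5}.
States satisfying AX (A[blocked U running]): {s3, s4}.
s0 ∉ Sat(AX (A[blocked U running])).

No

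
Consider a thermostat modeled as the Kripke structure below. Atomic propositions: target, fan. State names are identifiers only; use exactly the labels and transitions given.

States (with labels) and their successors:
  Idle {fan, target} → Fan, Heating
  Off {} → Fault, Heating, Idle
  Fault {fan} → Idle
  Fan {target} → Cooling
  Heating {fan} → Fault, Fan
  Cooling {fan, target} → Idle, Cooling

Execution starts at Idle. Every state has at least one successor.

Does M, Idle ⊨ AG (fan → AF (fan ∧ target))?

States satisfying fan → AF (fan ∧ target): {Idle, Off, Fault, Fan, Heating, Cooling}.
States satisfying AG (fan → AF (fan ∧ target)): {Idle, Off, Fault, Fan, Heating, Cooling}.
Every state reachable from Idle satisfies fan → AF (fan ∧ target).
Idle ∈ Sat(AG (fan → AF (fan ∧ target))).

Holds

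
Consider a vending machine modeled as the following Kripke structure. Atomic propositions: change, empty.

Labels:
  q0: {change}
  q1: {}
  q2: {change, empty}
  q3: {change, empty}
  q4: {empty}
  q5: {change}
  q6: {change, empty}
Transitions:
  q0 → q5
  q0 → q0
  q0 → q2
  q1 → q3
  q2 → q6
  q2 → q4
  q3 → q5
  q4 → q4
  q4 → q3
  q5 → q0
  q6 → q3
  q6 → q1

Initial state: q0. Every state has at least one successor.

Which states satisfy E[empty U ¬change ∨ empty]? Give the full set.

{q1, q2, q3, q4, q6}

States satisfying empty: {q2, q3, q4, q6}.
States satisfying ¬change ∨ empty: {q1, q2, q3, q4, q6}.
States satisfying E[empty U ¬change ∨ empty]: {q1, q2, q3, q4, q6}.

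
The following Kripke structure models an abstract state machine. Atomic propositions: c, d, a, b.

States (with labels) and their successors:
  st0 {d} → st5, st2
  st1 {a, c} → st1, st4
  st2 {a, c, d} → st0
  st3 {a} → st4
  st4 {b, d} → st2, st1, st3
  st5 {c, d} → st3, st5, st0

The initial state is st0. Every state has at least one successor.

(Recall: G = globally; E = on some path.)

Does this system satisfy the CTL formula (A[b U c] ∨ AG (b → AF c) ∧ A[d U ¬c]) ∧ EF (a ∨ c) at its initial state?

States satisfying b: {st4}.
States satisfying c: {st1, st2, st5}.
States satisfying A[b U c]: {st1, st2, st5}.
States satisfying b → AF c: {st0, st1, st2, st3, st5}.
States satisfying AG (b → AF c): ∅.
States satisfying d: {st0, st2, st4, st5}.
States satisfying ¬c: {st0, st3, st4}.
States satisfying A[d U ¬c]: {st0, st2, st3, st4}.
States satisfying AG (b → AF c) ∧ A[d U ¬c]: ∅.
States satisfying A[b U c] ∨ AG (b → AF c) ∧ A[d U ¬c]: {st1, st2, st5}.
States satisfying a ∨ c: {st1, st2, st3, st5}.
States satisfying EF (a ∨ c): {st0, st1, st2, st3, st4, st5}.
States satisfying (A[b U c] ∨ AG (b → AF c) ∧ A[d U ¬c]) ∧ EF (a ∨ c): {st1, st2, st5}.
st0 ∉ Sat((A[b U c] ∨ AG (b → AF c) ∧ A[d U ¬c]) ∧ EF (a ∨ c)).

Does not hold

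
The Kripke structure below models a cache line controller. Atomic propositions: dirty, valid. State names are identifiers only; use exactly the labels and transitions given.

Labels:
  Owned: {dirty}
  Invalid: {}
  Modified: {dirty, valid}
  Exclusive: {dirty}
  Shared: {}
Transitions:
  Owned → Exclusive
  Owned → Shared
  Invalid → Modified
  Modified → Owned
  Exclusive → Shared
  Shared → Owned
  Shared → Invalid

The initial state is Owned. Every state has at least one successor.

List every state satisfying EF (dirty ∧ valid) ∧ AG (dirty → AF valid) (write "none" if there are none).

none

States satisfying dirty ∧ valid: {Modified}.
States satisfying EF (dirty ∧ valid): {Owned, Invalid, Modified, Exclusive, Shared}.
States satisfying dirty → AF valid: {Invalid, Modified, Shared}.
States satisfying AG (dirty → AF valid): ∅.
States satisfying EF (dirty ∧ valid) ∧ AG (dirty → AF valid): ∅.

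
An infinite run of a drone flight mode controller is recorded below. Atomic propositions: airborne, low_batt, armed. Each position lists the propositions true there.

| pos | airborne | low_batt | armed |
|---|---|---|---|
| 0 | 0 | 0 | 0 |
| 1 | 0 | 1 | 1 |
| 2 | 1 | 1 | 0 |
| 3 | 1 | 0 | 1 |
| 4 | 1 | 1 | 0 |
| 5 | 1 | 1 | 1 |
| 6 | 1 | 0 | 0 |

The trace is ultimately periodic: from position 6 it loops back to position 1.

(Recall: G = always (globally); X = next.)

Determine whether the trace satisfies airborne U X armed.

Walking from position 0: X armed first holds at position 0, and airborne holds at every earlier position along the way, so airborne U X armed holds.

Satisfied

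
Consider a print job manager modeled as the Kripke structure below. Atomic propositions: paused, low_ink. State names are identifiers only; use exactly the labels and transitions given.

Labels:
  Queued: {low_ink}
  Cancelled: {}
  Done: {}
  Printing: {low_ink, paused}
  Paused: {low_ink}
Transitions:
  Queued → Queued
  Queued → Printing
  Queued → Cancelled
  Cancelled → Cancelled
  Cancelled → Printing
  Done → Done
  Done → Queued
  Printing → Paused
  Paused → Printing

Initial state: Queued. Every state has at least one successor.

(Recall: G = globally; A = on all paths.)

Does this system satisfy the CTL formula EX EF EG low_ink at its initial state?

Satisfied

States satisfying EF EG low_ink: {Queued, Cancelled, Done, Printing, Paused}.
States satisfying EX EF EG low_ink: {Queued, Cancelled, Done, Printing, Paused}.
Queued ∈ Sat(EX EF EG low_ink).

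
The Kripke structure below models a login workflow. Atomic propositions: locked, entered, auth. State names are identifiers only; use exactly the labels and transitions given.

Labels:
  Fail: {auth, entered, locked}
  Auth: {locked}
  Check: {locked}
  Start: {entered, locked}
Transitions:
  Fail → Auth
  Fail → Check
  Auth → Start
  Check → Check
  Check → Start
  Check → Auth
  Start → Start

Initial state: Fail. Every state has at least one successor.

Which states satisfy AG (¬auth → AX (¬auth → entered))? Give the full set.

States satisfying ¬auth → AX (¬auth → entered): {Fail, Auth, Start}.
States satisfying AG (¬auth → AX (¬auth → entered)): {Auth, Start}.

{Auth, Start}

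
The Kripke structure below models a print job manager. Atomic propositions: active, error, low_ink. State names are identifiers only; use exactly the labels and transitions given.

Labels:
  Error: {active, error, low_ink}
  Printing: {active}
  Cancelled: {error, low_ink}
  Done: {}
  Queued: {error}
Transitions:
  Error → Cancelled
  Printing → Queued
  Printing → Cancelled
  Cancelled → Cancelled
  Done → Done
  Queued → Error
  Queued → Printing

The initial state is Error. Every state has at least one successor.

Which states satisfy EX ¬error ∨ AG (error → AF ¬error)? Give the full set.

States satisfying ¬error: {Printing, Done}.
States satisfying EX ¬error: {Done, Queued}.
States satisfying error → AF ¬error: {Printing, Done}.
States satisfying AG (error → AF ¬error): {Done}.
States satisfying EX ¬error ∨ AG (error → AF ¬error): {Done, Queued}.

{Done, Queued}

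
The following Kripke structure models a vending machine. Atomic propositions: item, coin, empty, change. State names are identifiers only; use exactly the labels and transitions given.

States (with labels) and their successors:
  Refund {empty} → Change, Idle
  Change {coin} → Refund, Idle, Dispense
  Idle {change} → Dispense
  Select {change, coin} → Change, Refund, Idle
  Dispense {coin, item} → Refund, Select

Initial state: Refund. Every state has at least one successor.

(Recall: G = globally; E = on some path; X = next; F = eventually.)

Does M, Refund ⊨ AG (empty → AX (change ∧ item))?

No

States satisfying empty → AX (change ∧ item): {Change, Idle, Select, Dispense}.
States satisfying AG (empty → AX (change ∧ item)): ∅.
Refund is reachable from Refund and violates empty → AX (change ∧ item), so AG fails at Refund.
Refund ∉ Sat(AG (empty → AX (change ∧ item))).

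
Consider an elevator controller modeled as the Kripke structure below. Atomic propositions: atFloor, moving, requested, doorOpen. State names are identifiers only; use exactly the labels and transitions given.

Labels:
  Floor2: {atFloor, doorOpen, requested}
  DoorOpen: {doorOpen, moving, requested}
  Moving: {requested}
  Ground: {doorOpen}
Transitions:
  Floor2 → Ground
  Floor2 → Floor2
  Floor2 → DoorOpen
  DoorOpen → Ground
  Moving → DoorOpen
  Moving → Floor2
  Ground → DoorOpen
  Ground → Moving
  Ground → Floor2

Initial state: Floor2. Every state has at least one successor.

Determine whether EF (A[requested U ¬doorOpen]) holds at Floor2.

States satisfying A[requested U ¬doorOpen]: {Moving}.
States satisfying EF (A[requested U ¬doorOpen]): {Floor2, DoorOpen, Moving, Ground}.
Some path from Floor2 reaches a state where A[requested U ¬doorOpen] holds.
Floor2 ∈ Sat(EF (A[requested U ¬doorOpen])).

Satisfied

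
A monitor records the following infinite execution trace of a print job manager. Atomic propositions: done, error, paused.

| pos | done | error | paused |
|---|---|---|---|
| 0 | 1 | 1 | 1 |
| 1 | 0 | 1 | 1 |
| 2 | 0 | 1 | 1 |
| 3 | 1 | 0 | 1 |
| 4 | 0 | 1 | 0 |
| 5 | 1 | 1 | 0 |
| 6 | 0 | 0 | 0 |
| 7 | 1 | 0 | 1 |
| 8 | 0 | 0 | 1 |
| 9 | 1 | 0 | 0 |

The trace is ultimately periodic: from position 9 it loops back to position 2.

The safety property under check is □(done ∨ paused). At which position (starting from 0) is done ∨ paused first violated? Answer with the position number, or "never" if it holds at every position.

Check done ∨ paused at each position in order: 0 ✓, 1 ✓, 2 ✓, 3 ✓.
At position 4 the labels are {error}, so done ∨ paused is false there. This is the first violation.

4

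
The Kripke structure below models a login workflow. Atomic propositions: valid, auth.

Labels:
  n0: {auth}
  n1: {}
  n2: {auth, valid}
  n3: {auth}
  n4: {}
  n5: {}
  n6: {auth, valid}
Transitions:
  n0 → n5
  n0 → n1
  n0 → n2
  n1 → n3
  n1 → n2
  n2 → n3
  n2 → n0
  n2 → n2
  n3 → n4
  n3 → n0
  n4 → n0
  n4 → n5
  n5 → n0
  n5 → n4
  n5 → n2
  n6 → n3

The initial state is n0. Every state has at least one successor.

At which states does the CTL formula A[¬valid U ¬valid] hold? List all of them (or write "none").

States satisfying ¬valid: {n0, n1, n3, n4, n5}.
States satisfying A[¬valid U ¬valid]: {n0, n1, n3, n4, n5}.

{n0, n1, n3, n4, n5}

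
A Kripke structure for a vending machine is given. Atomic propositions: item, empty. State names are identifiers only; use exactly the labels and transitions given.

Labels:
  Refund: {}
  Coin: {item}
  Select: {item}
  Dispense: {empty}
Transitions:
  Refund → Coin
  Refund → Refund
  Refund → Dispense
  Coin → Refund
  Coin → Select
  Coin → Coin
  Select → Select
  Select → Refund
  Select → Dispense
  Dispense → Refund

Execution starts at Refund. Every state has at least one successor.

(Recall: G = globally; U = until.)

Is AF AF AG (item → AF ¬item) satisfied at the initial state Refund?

States satisfying AF AG (item → AF ¬item): ∅.
States satisfying AF AF AG (item → AF ¬item): ∅.
There is a path from Refund along which AF AG (item → AF ¬item) never holds.
Refund ∉ Sat(AF AF AG (item → AF ¬item)).

Does not hold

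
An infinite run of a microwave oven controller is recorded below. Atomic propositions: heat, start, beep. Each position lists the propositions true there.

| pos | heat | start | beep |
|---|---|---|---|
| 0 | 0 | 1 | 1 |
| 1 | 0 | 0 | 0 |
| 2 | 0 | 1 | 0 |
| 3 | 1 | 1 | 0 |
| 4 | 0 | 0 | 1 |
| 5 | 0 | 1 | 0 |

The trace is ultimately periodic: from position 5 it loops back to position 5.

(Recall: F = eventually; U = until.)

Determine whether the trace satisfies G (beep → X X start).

beep → X X start holds at every position 0..5, and those are all positions ever visited, so G (beep → X X start) holds.
Positions where beep holds: 0, 4.
Check X X start at each: 0→ok, 4→ok.

Yes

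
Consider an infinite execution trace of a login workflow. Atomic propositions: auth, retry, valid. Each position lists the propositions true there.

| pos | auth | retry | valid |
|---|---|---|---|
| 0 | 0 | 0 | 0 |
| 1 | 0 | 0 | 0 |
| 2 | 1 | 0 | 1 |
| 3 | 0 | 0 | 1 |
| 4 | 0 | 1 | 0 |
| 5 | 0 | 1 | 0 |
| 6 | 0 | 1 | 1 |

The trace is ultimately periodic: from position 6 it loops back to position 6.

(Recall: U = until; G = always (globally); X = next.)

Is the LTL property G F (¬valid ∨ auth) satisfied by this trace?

F (¬valid ∨ auth) must hold at every position from 0 onward. It fails at position 6, so G F (¬valid ∨ auth) is false.

Does not hold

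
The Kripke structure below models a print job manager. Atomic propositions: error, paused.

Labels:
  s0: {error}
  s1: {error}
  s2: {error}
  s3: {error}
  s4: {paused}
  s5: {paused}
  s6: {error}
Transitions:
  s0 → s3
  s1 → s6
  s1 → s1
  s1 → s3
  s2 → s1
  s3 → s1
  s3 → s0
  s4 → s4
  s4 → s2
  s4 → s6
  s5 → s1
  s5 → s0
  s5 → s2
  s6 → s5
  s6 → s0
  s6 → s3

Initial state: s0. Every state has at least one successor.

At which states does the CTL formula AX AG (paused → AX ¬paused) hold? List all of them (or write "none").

{s0, s1, s2, s3, s5, s6}

States satisfying AG (paused → AX ¬paused): {s0, s1, s2, s3, s5, s6}.
States satisfying AX AG (paused → AX ¬paused): {s0, s1, s2, s3, s5, s6}.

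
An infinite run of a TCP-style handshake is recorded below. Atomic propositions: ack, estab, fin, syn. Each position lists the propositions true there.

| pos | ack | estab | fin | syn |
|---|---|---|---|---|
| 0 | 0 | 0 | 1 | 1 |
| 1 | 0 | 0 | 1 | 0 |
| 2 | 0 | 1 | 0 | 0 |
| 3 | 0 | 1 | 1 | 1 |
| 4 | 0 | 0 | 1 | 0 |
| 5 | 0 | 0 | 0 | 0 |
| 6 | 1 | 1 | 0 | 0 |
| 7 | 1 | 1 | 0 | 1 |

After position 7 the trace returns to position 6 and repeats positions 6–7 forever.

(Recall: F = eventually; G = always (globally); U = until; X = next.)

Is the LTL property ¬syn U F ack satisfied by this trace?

Walking from position 0: F ack first holds at position 0, and ¬syn holds at every earlier position along the way, so ¬syn U F ack holds.

Yes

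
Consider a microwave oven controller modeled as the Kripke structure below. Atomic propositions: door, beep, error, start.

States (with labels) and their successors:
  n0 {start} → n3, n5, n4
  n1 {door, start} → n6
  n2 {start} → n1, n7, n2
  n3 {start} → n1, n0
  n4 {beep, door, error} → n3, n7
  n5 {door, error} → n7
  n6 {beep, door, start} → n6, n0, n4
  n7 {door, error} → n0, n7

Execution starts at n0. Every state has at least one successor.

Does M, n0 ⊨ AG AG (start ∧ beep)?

States satisfying AG (start ∧ beep): ∅.
States satisfying AG AG (start ∧ beep): ∅.
n0 is reachable from n0 and violates AG (start ∧ beep), so AG fails at n0.
n0 ∉ Sat(AG AG (start ∧ beep)).

Does not hold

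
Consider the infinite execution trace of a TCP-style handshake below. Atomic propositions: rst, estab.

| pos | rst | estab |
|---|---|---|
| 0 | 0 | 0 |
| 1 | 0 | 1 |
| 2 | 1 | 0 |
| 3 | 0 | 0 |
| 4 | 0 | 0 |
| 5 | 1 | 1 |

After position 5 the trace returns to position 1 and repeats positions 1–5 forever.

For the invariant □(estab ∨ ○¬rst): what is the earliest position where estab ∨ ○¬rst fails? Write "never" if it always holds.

Check estab ∨ ○¬rst at each position in order: 0 ✓, 1 ✓, 2 ✓, 3 ✓.
At position 4 the labels are {} and the next position 5 has {estab, rst}, so estab ∨ ○¬rst is false there. This is the first violation.

4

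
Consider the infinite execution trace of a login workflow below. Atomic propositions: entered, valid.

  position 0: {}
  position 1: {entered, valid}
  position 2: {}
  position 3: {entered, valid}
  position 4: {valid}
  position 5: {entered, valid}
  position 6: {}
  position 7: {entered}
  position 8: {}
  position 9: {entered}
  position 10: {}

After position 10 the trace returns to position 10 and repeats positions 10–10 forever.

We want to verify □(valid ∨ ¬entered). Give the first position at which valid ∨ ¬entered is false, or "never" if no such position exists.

Check valid ∨ ¬entered at each position in order: 0 ✓, 1 ✓, 2 ✓, 3 ✓, 4 ✓, 5 ✓, 6 ✓.
At position 7 the labels are {entered}, so valid ∨ ¬entered is false there. This is the first violation.

7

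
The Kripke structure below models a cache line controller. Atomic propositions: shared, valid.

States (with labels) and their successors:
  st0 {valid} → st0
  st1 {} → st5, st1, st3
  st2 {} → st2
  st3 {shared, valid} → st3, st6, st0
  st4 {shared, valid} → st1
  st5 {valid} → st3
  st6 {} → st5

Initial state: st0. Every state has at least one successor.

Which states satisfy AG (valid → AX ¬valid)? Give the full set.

States satisfying valid → AX ¬valid: {st1, st2, st4, st6}.
States satisfying AG (valid → AX ¬valid): {st2}.

{st2}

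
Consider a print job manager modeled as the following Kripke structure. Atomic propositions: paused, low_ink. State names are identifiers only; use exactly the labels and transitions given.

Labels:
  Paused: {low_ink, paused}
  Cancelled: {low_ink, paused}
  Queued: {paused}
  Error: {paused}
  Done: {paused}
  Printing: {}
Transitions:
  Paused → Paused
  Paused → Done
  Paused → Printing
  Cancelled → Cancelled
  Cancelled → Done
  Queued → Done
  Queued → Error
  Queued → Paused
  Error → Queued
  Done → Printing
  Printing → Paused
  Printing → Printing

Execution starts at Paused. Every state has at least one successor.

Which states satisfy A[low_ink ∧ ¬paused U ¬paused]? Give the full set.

{Printing}

States satisfying low_ink ∧ ¬paused: ∅.
States satisfying ¬paused: {Printing}.
States satisfying A[low_ink ∧ ¬paused U ¬paused]: {Printing}.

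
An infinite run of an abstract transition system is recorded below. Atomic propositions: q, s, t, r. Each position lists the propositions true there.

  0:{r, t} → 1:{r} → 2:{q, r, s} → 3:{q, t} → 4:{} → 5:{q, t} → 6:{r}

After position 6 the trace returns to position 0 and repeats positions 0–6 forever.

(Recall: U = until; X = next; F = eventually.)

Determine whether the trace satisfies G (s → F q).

Satisfied

s → F q holds at every position 0..6, and those are all positions ever visited, so G (s → F q) holds.
Positions where s holds: 2.
Check F q at each: 2→ok.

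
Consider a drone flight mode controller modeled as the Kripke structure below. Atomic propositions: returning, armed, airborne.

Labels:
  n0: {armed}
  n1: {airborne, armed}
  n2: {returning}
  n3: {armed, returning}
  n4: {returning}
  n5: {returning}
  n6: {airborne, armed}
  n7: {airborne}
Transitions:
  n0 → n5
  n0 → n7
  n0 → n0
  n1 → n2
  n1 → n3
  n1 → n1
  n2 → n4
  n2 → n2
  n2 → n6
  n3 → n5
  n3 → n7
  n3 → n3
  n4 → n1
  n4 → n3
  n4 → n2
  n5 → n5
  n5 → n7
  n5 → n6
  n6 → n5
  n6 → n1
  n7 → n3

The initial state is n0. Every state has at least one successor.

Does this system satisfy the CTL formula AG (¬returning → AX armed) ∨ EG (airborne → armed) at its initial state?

Yes

States satisfying ¬returning → AX armed: {n2, n3, n4, n5, n7}.
States satisfying AG (¬returning → AX armed): ∅.
States satisfying airborne → armed: {n0, n1, n2, n3, n4, n5, n6}.
States satisfying EG (airborne → armed): {n0, n1, n2, n3, n4, n5, n6}.
States satisfying AG (¬returning → AX armed) ∨ EG (airborne → armed): {n0, n1, n2, n3, n4, n5, n6}.
n0 ∈ Sat(AG (¬returning → AX armed) ∨ EG (airborne → armed)).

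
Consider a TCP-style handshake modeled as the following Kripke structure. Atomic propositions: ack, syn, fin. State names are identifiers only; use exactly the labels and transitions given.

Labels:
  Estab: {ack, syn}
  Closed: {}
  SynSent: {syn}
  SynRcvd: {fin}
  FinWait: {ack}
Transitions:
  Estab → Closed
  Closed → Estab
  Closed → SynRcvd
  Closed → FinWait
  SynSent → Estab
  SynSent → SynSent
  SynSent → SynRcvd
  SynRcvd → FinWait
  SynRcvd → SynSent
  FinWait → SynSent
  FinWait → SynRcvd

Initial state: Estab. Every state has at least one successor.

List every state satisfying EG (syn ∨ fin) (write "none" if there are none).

States satisfying syn ∨ fin: {Estab, SynSent, SynRcvd}.
States satisfying EG (syn ∨ fin): {SynSent, SynRcvd}.

{SynSent, SynRcvd}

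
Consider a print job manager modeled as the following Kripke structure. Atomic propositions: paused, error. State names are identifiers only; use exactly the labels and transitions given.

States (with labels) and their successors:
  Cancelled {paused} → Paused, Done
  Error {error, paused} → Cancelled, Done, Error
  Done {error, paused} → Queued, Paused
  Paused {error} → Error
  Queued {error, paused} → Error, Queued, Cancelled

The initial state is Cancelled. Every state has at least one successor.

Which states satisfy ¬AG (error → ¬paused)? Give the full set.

{Cancelled, Error, Done, Paused, Queued}

States satisfying error → ¬paused: {Cancelled, Paused}.
States satisfying AG (error → ¬paused): ∅.
States satisfying ¬AG (error → ¬paused): {Cancelled, Error, Done, Paused, Queued}.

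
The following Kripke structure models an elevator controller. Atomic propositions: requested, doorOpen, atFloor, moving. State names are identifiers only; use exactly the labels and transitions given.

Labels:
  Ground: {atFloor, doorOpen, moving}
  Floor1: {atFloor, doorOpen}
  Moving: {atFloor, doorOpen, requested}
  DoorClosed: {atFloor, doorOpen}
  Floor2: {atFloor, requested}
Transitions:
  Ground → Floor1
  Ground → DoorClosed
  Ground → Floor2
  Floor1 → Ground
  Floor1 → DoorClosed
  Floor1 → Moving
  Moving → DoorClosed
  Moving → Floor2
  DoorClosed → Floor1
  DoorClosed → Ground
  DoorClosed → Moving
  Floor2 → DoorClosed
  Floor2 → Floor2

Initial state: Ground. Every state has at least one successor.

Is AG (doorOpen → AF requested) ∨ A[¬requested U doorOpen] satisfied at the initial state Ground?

Yes

States satisfying doorOpen → AF requested: {Moving, Floor2}.
States satisfying AG (doorOpen → AF requested): ∅.
States satisfying ¬requested: {Ground, Floor1, DoorClosed}.
States satisfying doorOpen: {Ground, Floor1, Moving, DoorClosed}.
States satisfying A[¬requested U doorOpen]: {Ground, Floor1, Moving, DoorClosed}.
States satisfying AG (doorOpen → AF requested) ∨ A[¬requested U doorOpen]: {Ground, Floor1, Moving, DoorClosed}.
Ground ∈ Sat(AG (doorOpen → AF requested) ∨ A[¬requested U doorOpen]).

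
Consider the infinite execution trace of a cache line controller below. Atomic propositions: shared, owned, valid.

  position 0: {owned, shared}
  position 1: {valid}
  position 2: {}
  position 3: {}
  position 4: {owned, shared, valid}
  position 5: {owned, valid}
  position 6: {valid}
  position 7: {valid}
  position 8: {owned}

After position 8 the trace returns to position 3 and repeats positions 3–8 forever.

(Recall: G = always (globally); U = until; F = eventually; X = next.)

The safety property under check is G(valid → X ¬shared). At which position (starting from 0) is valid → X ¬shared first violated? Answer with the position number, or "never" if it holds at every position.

valid → X ¬shared holds at every position 0..8, and those are all the positions the trace ever visits, so the invariant G(valid → X ¬shared) is never violated.

never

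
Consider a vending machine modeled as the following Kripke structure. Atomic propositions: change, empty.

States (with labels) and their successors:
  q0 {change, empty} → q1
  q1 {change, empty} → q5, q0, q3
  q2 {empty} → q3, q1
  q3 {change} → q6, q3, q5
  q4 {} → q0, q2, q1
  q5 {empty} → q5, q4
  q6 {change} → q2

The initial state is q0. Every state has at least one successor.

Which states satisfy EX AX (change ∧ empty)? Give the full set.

{q1, q4}

States satisfying AX (change ∧ empty): {q0}.
States satisfying EX AX (change ∧ empty): {q1, q4}.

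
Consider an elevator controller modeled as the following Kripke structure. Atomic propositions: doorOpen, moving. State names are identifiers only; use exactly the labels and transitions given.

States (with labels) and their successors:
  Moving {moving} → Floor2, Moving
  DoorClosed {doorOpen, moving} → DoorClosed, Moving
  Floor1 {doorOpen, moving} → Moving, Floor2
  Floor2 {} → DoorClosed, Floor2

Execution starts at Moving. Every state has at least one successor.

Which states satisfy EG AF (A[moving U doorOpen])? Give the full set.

{DoorClosed}

States satisfying AF (A[moving U doorOpen]): {DoorClosed, Floor1}.
States satisfying EG AF (A[moving U doorOpen]): {DoorClosed}.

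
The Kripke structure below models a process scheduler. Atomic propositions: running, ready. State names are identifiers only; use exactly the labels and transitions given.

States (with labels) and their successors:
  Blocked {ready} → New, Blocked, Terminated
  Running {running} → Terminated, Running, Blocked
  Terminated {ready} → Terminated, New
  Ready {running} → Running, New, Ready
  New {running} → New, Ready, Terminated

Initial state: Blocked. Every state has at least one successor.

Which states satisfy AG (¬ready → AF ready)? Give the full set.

none

States satisfying ¬ready → AF ready: {Blocked, Terminated}.
States satisfying AG (¬ready → AF ready): ∅.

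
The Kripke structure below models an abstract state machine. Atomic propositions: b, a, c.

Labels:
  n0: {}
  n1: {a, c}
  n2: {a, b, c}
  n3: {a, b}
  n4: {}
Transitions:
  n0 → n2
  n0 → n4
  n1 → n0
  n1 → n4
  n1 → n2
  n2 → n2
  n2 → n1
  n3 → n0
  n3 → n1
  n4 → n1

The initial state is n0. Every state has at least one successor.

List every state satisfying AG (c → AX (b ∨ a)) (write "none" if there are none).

none

States satisfying c → AX (b ∨ a): {n0, n2, n3, n4}.
States satisfying AG (c → AX (b ∨ a)): ∅.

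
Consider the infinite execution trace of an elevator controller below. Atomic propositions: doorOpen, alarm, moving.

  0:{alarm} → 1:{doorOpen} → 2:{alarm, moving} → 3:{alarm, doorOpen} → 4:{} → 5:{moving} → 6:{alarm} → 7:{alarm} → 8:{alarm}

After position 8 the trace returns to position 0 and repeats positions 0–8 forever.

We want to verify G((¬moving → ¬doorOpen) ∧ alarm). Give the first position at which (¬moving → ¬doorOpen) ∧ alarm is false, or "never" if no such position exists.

1

Check (¬moving → ¬doorOpen) ∧ alarm at each position in order: 0 ✓.
At position 1 the labels are {doorOpen}, so (¬moving → ¬doorOpen) ∧ alarm is false there. This is the first violation.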